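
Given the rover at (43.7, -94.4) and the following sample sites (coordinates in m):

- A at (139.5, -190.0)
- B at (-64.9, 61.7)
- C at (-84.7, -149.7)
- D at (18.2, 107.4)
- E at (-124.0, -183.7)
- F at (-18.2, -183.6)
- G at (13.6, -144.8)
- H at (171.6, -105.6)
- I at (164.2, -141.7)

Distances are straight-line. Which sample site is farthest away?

D

Distances from (43.7, -94.4):
A: √((95.8)² + (-95.6)²) = √(9177.640 + 9139.360) = 135.3 m
B: √((-108.6)² + (156.1)²) = √(11793.960 + 24367.210) = 190.2 m
C: √((-128.4)² + (-55.3)²) = √(16486.560 + 3058.090) = 139.8 m
D: √((-25.5)² + (201.8)²) = √(650.250 + 40723.240) = 203.4 m
E: √((-167.7)² + (-89.3)²) = √(28123.290 + 7974.490) = 190.0 m
F: √((-61.9)² + (-89.2)²) = √(3831.610 + 7956.640) = 108.6 m
G: √((-30.1)² + (-50.4)²) = √(906.010 + 2540.160) = 58.7 m
H: √((127.9)² + (-11.2)²) = √(16358.410 + 125.440) = 128.4 m
I: √((120.5)² + (-47.3)²) = √(14520.250 + 2237.290) = 129.5 m
Maximum: D at 203.4 m.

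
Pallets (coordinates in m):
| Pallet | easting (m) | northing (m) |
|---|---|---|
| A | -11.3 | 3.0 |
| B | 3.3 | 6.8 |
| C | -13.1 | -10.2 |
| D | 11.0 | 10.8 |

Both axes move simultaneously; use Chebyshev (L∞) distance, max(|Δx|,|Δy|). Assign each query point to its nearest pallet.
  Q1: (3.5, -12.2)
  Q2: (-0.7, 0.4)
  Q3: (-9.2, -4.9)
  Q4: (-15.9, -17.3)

Q1→A; Q2→B; Q3→C; Q4→C

Q1 at (3.5, -12.2):
  A: 15.2 m
  B: 19.0 m
  C: 16.6 m
  D: 23.0 m
  → nearest: A (15.2 m)
Q2 at (-0.7, 0.4):
  A: 10.6 m
  B: 6.4 m
  C: 12.4 m
  D: 11.7 m
  → nearest: B (6.4 m)
Q3 at (-9.2, -4.9):
  A: 7.9 m
  B: 12.5 m
  C: 5.3 m
  D: 20.2 m
  → nearest: C (5.3 m)
Q4 at (-15.9, -17.3):
  A: 20.3 m
  B: 24.1 m
  C: 7.1 m
  D: 28.1 m
  → nearest: C (7.1 m)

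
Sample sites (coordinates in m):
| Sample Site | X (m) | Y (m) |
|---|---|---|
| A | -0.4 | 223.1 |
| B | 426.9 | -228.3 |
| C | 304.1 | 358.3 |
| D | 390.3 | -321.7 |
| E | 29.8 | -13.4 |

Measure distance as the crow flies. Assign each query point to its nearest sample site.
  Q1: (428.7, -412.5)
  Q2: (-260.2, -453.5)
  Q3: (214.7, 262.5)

Q1→D; Q2→E; Q3→C

Q1 at (428.7, -412.5):
  A: 766.9 m
  B: 184.2 m
  C: 780.8 m
  D: 98.6 m
  E: 564.3 m
  → nearest: D (98.6 m)
Q2 at (-260.2, -453.5):
  A: 724.8 m
  B: 723.1 m
  C: 988.7 m
  D: 663.7 m
  E: 527.1 m
  → nearest: E (527.1 m)
Q3 at (214.7, 262.5):
  A: 218.7 m
  B: 534.7 m
  C: 131.0 m
  D: 610.0 m
  E: 332.1 m
  → nearest: C (131.0 m)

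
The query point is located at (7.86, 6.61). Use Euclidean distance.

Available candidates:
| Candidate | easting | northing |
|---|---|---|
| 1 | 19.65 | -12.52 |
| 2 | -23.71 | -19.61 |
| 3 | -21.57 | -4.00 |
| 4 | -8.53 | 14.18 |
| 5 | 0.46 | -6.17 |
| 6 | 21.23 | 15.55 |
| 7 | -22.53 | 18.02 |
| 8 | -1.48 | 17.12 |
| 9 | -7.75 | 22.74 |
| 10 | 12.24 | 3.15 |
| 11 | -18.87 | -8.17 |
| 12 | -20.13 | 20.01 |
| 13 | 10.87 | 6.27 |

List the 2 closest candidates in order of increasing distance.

13, 10

Distances from (7.86, 6.61):
1: √((11.79)² + (-19.13)²) = √(139.0041 + 365.9569) = 22.47
2: √((-31.57)² + (-26.22)²) = √(996.6649 + 687.4884) = 41.04
3: √((-29.43)² + (-10.61)²) = √(866.1249 + 112.5721) = 31.28
4: √((-16.39)² + (7.57)²) = √(268.6321 + 57.3049) = 18.05
5: √((-7.40)² + (-12.78)²) = √(54.7600 + 163.3284) = 14.77
6: √((13.37)² + (8.94)²) = √(178.7569 + 79.9236) = 16.08
7: √((-30.39)² + (11.41)²) = √(923.5521 + 130.1881) = 32.46
8: √((-9.34)² + (10.51)²) = √(87.2356 + 110.4601) = 14.06
9: √((-15.61)² + (16.13)²) = √(243.6721 + 260.1769) = 22.45
10: √((4.38)² + (-3.46)²) = √(19.1844 + 11.9716) = 5.58
11: √((-26.73)² + (-14.78)²) = √(714.4929 + 218.4484) = 30.54
12: √((-27.99)² + (13.40)²) = √(783.4401 + 179.5600) = 31.03
13: √((3.01)² + (-0.34)²) = √(9.0601 + 0.1156) = 3.03
Sorted: 13 (3.03) < 10 (5.58) < 8 (14.06) < 5 (14.77) < …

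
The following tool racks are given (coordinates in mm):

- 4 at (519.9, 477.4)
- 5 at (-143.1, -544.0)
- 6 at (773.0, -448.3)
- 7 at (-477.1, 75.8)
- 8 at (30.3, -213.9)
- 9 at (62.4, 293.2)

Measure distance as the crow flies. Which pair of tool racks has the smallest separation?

5 and 8

Pairwise distances:
4–5: 1217.7 mm
4–6: 959.7 mm
4–7: 1074.8 mm
4–8: 847.1 mm
4–9: 493.2 mm
5–6: 921.1 mm
5–7: 704.1 mm
5–8: 372.9 mm
5–9: 862.1 mm
6–7: 1355.5 mm
6–8: 778.8 mm
6–9: 1027.0 mm
7–8: 584.3 mm
7–9: 581.7 mm
8–9: 508.1 mm
Closest pair: 5–8 at 372.9 mm.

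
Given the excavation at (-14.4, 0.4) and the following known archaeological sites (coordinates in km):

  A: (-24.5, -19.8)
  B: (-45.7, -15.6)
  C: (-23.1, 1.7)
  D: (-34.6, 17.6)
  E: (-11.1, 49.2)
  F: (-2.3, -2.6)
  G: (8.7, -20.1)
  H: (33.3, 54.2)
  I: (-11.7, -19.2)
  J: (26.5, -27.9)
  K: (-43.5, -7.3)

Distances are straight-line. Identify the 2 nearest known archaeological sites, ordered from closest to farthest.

C, F

Distances from (-14.4, 0.4):
A: √((-10.1)² + (-20.2)²) = √(102.010 + 408.040) = 22.6 km
B: √((-31.3)² + (-16.0)²) = √(979.690 + 256.000) = 35.2 km
C: √((-8.7)² + (1.3)²) = √(75.690 + 1.690) = 8.8 km
D: √((-20.2)² + (17.2)²) = √(408.040 + 295.840) = 26.5 km
E: √((3.3)² + (48.8)²) = √(10.890 + 2381.440) = 48.9 km
F: √((12.1)² + (-3.0)²) = √(146.410 + 9.000) = 12.5 km
G: √((23.1)² + (-20.5)²) = √(533.610 + 420.250) = 30.9 km
H: √((47.7)² + (53.8)²) = √(2275.290 + 2894.440) = 71.9 km
I: √((2.7)² + (-19.6)²) = √(7.290 + 384.160) = 19.8 km
J: √((40.9)² + (-28.3)²) = √(1672.810 + 800.890) = 49.7 km
K: √((-29.1)² + (-7.7)²) = √(846.810 + 59.290) = 30.1 km
Sorted: C (8.8 km) < F (12.5 km) < I (19.8 km) < A (22.6 km) < …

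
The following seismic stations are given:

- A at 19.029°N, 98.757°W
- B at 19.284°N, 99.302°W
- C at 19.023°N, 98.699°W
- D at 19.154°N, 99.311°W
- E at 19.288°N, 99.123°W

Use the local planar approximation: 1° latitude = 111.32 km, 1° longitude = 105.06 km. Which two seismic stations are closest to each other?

Pairwise distances:
A–B: 63.908 km
A–C: 6.130 km
A–D: 59.843 km
A–E: 48.061 km
B–C: 69.696 km
B–D: 14.502 km
B–E: 18.811 km
C–D: 65.930 km
C–E: 53.428 km
D–E: 24.751 km
Closest pair: A–C at 6.130 km.

A and C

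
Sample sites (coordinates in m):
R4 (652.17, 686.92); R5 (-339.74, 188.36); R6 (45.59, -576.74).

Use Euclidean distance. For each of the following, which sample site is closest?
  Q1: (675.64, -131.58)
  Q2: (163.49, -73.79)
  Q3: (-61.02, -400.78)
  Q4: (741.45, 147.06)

Q1 at (675.64, -131.58):
  R4: 818.84 m
  R5: 1064.59 m
  R6: 771.45 m
  → nearest: R6 (771.45 m)
Q2 at (163.49, -73.79):
  R4: 904.15 m
  R5: 567.42 m
  R6: 516.58 m
  → nearest: R6 (516.58 m)
Q3 at (-61.02, -400.78):
  R4: 1300.67 m
  R5: 651.74 m
  R6: 205.74 m
  → nearest: R6 (205.74 m)
Q4 at (741.45, 147.06):
  R4: 547.19 m
  R5: 1081.98 m
  R6: 1004.05 m
  → nearest: R4 (547.19 m)

Q1→R6; Q2→R6; Q3→R6; Q4→R4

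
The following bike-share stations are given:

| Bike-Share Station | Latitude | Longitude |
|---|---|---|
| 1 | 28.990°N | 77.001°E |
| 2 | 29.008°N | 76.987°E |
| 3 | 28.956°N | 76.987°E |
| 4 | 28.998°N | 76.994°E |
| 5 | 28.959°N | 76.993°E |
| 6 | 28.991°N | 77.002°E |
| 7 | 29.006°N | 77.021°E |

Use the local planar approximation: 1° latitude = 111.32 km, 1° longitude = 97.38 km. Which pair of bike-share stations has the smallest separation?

Pairwise distances:
1–6: 0.148 km
3–5: 0.673 km
4–6: 1.102 km
1–4: 1.121 km
2–4: 1.305 km
2–6: 2.391 km
1–2: 2.424 km
6–7: 2.492 km
1–7: 2.639 km
4–7: 2.776 km
2–7: 3.318 km
1–5: 3.538 km
5–6: 3.668 km
1–3: 4.023 km
3–6: 4.161 km
4–5: 4.343 km
3–4: 4.725 km
2–5: 5.486 km
2–3: 5.789 km
5–7: 5.900 km
3–7: 6.476 km
Closest pair: 1–6 at 0.148 km.

1 and 6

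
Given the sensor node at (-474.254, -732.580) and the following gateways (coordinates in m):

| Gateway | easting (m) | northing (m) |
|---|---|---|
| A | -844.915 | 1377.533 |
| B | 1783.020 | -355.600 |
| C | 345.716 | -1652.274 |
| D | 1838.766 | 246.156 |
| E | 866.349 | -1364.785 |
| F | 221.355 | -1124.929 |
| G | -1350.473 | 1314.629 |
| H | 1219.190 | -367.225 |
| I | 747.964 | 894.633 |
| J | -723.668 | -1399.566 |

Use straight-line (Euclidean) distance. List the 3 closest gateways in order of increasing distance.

Distances from (-474.254, -732.580):
A: √((-370.661)² + (2110.113)²) = √(137389.57692 + 4452576.87277) = 2142.421 m
B: √((2257.274)² + (376.980)²) = √(5095285.91108 + 142113.92040) = 2288.537 m
C: √((819.970)² + (-919.694)²) = √(672350.80090 + 845837.05364) = 1232.148 m
D: √((2313.020)² + (978.736)²) = √(5350061.52040 + 957924.15770) = 2511.570 m
E: √((1340.603)² + (-632.205)²) = √(1797216.40361 + 399683.16203) = 1482.194 m
F: √((695.609)² + (-392.349)²) = √(483871.88088 + 153937.73780) = 798.630 m
G: √((-876.219)² + (2047.209)²) = √(767759.73596 + 4191064.68968) = 2226.842 m
H: √((1693.444)² + (365.355)²) = √(2867752.58114 + 133484.27602) = 1732.408 m
I: √((1222.218)² + (1627.213)²) = √(1493816.83952 + 2647822.14737) = 2035.102 m
J: √((-249.414)² + (-666.986)²) = √(62207.34340 + 444870.32420) = 712.094 m
Sorted: J (712.094 m) < F (798.630 m) < C (1232.148 m) < E (1482.194 m) < H (1732.408 m) < …

J, F, C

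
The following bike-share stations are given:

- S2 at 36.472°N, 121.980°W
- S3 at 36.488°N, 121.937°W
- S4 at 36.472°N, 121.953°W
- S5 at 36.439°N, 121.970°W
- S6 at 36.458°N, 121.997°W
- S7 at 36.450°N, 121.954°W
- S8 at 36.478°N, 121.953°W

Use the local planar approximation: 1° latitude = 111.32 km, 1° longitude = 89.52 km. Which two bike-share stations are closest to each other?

Pairwise distances:
S2–S3: √((0.016·111.32)² + (0.043·89.52)²) = √(3.17239 + 14.81757) = 4.241 km
S2–S4: √((0.000·111.32)² + (0.027·89.52)²) = √(0.00000 + 5.84208) = 2.417 km
S2–S5: √((-0.033·111.32)² + (0.010·89.52)²) = √(13.49504 + 0.80138) = 3.781 km
S2–S6: √((-0.014·111.32)² + (-0.017·89.52)²) = √(2.42886 + 2.31600) = 2.178 km
S2–S7: √((-0.022·111.32)² + (0.026·89.52)²) = √(5.99780 + 5.41735) = 3.379 km
S2–S8: √((0.006·111.32)² + (0.027·89.52)²) = √(0.44612 + 5.84208) = 2.508 km
S3–S4: √((-0.016·111.32)² + (-0.016·89.52)²) = √(3.17239 + 2.05154) = 2.286 km
S3–S5: √((-0.049·111.32)² + (-0.033·89.52)²) = √(29.75353 + 8.72706) = 6.203 km
S3–S6: √((-0.030·111.32)² + (-0.060·89.52)²) = √(11.15293 + 28.84979) = 6.325 km
S3–S7: √((-0.038·111.32)² + (-0.017·89.52)²) = √(17.89425 + 2.31600) = 4.496 km
S3–S8: √((-0.010·111.32)² + (-0.016·89.52)²) = √(1.23921 + 2.05154) = 1.814 km
S4–S5: √((-0.033·111.32)² + (-0.017·89.52)²) = √(13.49504 + 2.31600) = 3.976 km
S4–S6: √((-0.014·111.32)² + (-0.044·89.52)²) = √(2.42886 + 15.51478) = 4.236 km
S4–S7: √((-0.022·111.32)² + (-0.001·89.52)²) = √(5.99780 + 0.00801) = 2.451 km
S4–S8: √((0.006·111.32)² + (0.000·89.52)²) = √(0.44612 + 0.00000) = 0.668 km
S5–S6: √((0.019·111.32)² + (-0.027·89.52)²) = √(4.47356 + 5.84208) = 3.212 km
S5–S7: √((0.011·111.32)² + (0.016·89.52)²) = √(1.49945 + 2.05154) = 1.884 km
S5–S8: √((0.039·111.32)² + (0.017·89.52)²) = √(18.84845 + 2.31600) = 4.600 km
S6–S7: √((-0.008·111.32)² + (0.043·89.52)²) = √(0.79310 + 14.81757) = 3.951 km
S6–S8: √((0.020·111.32)² + (0.044·89.52)²) = √(4.95686 + 15.51478) = 4.525 km
S7–S8: √((0.028·111.32)² + (0.001·89.52)²) = √(9.71544 + 0.00801) = 3.118 km
Closest pair: S4–S8 at 0.668 km.

S4 and S8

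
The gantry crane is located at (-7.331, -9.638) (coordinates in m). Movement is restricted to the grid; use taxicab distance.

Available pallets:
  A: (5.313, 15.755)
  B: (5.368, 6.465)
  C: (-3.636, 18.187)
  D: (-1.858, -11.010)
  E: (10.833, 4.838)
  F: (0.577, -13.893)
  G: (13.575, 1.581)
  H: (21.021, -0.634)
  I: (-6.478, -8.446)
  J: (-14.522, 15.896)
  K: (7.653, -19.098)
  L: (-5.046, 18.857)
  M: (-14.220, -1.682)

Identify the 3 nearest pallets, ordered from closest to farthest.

Distances from (-7.331, -9.638):
A: |12.644| + |25.393| = 12.644 + 25.393 = 38.037 m
B: |12.699| + |16.103| = 12.699 + 16.103 = 28.802 m
C: |3.695| + |27.825| = 3.695 + 27.825 = 31.520 m
D: |5.473| + |-1.372| = 5.473 + 1.372 = 6.845 m
E: |18.164| + |14.476| = 18.164 + 14.476 = 32.640 m
F: |7.908| + |-4.255| = 7.908 + 4.255 = 12.163 m
G: |20.906| + |11.219| = 20.906 + 11.219 = 32.125 m
H: |28.352| + |9.004| = 28.352 + 9.004 = 37.356 m
I: |0.853| + |1.192| = 0.853 + 1.192 = 2.045 m
J: |-7.191| + |25.534| = 7.191 + 25.534 = 32.725 m
K: |14.984| + |-9.460| = 14.984 + 9.460 = 24.444 m
L: |2.285| + |28.495| = 2.285 + 28.495 = 30.780 m
M: |-6.889| + |7.956| = 6.889 + 7.956 = 14.845 m
Sorted: I (2.045 m) < D (6.845 m) < F (12.163 m) < M (14.845 m) < K (24.444 m) < …

I, D, F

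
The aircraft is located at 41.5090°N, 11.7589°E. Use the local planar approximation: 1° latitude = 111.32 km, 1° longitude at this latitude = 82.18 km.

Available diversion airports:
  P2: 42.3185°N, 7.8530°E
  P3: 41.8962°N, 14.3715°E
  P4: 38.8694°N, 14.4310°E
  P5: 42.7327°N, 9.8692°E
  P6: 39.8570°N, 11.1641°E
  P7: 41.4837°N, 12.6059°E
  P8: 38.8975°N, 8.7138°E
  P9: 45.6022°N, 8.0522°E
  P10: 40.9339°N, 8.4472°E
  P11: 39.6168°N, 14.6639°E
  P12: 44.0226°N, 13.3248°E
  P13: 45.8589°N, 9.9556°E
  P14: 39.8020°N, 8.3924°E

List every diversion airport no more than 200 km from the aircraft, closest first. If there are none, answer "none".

Distances from 41.5090°N, 11.7589°E:
P2: √((0.8095·111.32)² + (-3.9059·82.18)²) = √(8120.450091 + 103032.565577) = 333.3962 km
P3: √((0.3872·111.32)² + (2.6126·82.18)²) = √(1857.877574 + 46097.579171) = 218.9873 km
P4: √((-2.6396·111.32)² + (2.6721·82.18)²) = √(86342.105449 + 48221.163824) = 366.8287 km
P5: √((1.2237·111.32)² + (-1.8897·82.18)²) = √(18556.510658 + 24116.706607) = 206.5750 km
P6: √((-1.6520·111.32)² + (-0.5948·82.18)²) = √(33819.445392 + 2389.319313) = 190.2860 km
P7: √((-0.0253·111.32)² + (0.8470·82.18)²) = √(7.932086 + 4845.059274) = 69.6634 km
P8: √((-2.6115·111.32)² + (-3.0451·82.18)²) = √(84513.571600 + 62623.219673) = 383.5841 km
P9: √((4.0932·111.32)² + (-3.7067·82.18)²) = √(207621.500896 + 92791.276651) = 548.0992 km
P10: √((-0.5751·111.32)² + (-3.3117·82.18)²) = √(4098.577301 + 74068.619446) = 279.5840 km
P11: √((-1.8922·111.32)² + (2.9050·82.18)²) = √(44369.084901 + 56993.397542) = 318.3748 km
P12: √((2.5136·111.32)² + (1.5659·82.18)²) = √(78295.847734 + 16559.999604) = 307.9868 km
P13: √((4.3499·111.32)² + (-1.8033·82.18)²) = √(234479.533524 + 21961.815525) = 506.4004 km
P14: √((-1.7070·111.32)² + (-3.3665·82.18)²) = √(36108.831740 + 76540.185681) = 335.6323 km
Threshold 200 km: P7 (69.6634 km), P6 (190.2860 km) are within range.

P7, P6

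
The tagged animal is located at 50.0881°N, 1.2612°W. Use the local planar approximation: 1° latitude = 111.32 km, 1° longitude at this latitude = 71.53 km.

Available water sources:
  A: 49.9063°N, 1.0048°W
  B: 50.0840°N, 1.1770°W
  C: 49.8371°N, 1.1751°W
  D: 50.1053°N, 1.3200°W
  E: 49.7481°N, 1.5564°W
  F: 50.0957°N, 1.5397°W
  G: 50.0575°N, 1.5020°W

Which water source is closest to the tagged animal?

D

Distances from 50.0881°N, 1.2612°W:
A: √((-0.1818·111.32)² + (0.2564·71.53)²) = √(409.575673 + 336.366311) = 27.3119 km
B: √((-0.0041·111.32)² + (0.0842·71.53)²) = √(0.208312 + 36.274433) = 6.0401 km
C: √((-0.2510·111.32)² + (0.0861·71.53)²) = √(780.717363 + 37.929992) = 28.6120 km
D: √((0.0172·111.32)² + (-0.0588·71.53)²) = √(3.666091 + 17.690133) = 4.6213 km
E: √((-0.3400·111.32)² + (-0.2952·71.53)²) = √(1432.531661 + 445.870928) = 43.3405 km
F: √((0.0076·111.32)² + (-0.2785·71.53)²) = √(0.715770 + 396.850424) = 19.9391 km
G: √((-0.0306·111.32)² + (-0.2408·71.53)²) = √(11.603506 + 296.680782) = 17.5580 km
Minimum: D at 4.6213 km.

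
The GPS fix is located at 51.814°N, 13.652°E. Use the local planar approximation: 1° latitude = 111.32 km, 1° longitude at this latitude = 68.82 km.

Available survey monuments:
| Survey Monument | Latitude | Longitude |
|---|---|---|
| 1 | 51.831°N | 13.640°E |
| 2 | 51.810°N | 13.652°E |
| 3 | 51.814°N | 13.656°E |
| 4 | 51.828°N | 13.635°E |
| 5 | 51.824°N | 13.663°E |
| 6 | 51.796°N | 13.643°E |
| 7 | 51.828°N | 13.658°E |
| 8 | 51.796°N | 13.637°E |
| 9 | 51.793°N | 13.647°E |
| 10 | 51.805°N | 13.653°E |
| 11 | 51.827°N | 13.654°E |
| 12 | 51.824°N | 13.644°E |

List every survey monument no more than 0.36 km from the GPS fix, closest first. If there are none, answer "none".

3

Distances from 51.814°N, 13.652°E:
1: √((0.017·111.32)² + (-0.012·68.82)²) = √(3.58133 + 0.68201) = 2.065 km
2: √((-0.004·111.32)² + (0.000·68.82)²) = √(0.19827 + 0.00000) = 0.445 km
3: √((0.000·111.32)² + (0.004·68.82)²) = √(0.00000 + 0.07578) = 0.275 km
4: √((0.014·111.32)² + (-0.017·68.82)²) = √(2.42886 + 1.36876) = 1.949 km
5: √((0.010·111.32)² + (0.011·68.82)²) = √(1.23921 + 0.57308) = 1.346 km
6: √((-0.018·111.32)² + (-0.009·68.82)²) = √(4.01505 + 0.38363) = 2.097 km
7: √((0.014·111.32)² + (0.006·68.82)²) = √(2.42886 + 0.17050) = 1.612 km
8: √((-0.018·111.32)² + (-0.015·68.82)²) = √(4.01505 + 1.06564) = 2.254 km
9: √((-0.021·111.32)² + (-0.005·68.82)²) = √(5.46493 + 0.11840) = 2.363 km
10: √((-0.009·111.32)² + (0.001·68.82)²) = √(1.00376 + 0.00474) = 1.004 km
11: √((0.013·111.32)² + (0.002·68.82)²) = √(2.09427 + 0.01894) = 1.454 km
12: √((0.010·111.32)² + (-0.008·68.82)²) = √(1.23921 + 0.30312) = 1.242 km
Threshold 0.36 km: 3 (0.275 km) is within range.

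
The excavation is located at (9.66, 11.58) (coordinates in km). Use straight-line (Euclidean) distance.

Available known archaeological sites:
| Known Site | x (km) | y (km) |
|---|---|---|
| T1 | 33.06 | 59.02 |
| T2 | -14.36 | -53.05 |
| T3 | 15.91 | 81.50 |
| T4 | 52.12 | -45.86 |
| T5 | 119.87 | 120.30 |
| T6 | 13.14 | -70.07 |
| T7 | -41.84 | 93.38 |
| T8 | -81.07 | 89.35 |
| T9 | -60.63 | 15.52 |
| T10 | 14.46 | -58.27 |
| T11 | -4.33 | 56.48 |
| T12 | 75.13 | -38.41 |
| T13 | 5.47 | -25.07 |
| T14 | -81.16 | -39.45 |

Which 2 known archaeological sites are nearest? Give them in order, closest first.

Distances from (9.66, 11.58):
T1: 52.90 km
T2: 68.95 km
T3: 70.20 km
T4: 71.43 km
T5: 154.81 km
T6: 81.72 km
T7: 96.66 km
T8: 119.50 km
T9: 70.40 km
T10: 70.01 km
T11: 47.03 km
T12: 82.37 km
T13: 36.89 km
T14: 104.17 km
Sorted: T13 (36.89 km) < T11 (47.03 km) < T1 (52.90 km) < T2 (68.95 km) < …

T13, T11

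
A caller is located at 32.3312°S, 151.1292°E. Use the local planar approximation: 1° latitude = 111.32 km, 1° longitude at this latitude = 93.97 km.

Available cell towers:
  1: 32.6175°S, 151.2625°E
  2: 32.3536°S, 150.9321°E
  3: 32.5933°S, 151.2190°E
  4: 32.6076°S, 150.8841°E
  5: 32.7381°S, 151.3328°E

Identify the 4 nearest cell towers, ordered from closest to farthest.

2, 3, 1, 4

Distances from 32.3312°S, 151.1292°E:
1: √((-0.2863·111.32)² + (0.1333·93.97)²) = √(1015.755287 + 156.905711) = 34.2441 km
2: √((-0.0224·111.32)² + (-0.1971·93.97)²) = √(6.217881 + 343.045481) = 18.6886 km
3: √((-0.2621·111.32)² + (0.0898·93.97)²) = √(851.295695 + 71.208384) = 30.3728 km
4: √((-0.2764·111.32)² + (-0.2451·93.97)²) = √(946.722007 + 530.475189) = 38.4343 km
5: √((-0.4069·111.32)² + (0.2036·93.97)²) = √(2051.737400 + 366.044597) = 49.1709 km
Sorted: 2 (18.6886 km) < 3 (30.3728 km) < 1 (34.2441 km) < 4 (38.4343 km) < 5 (49.1709 km)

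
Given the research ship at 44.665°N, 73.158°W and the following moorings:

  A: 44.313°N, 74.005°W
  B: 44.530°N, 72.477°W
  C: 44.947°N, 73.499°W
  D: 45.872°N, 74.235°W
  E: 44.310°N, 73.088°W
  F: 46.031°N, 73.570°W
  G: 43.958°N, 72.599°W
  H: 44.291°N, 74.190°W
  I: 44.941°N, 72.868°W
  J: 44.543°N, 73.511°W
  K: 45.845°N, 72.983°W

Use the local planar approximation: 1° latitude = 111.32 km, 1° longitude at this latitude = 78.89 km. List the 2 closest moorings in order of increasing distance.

J, I

Distances from 44.665°N, 73.158°W:
A: √((-0.352·111.32)² + (-0.847·78.89)²) = √(1535.43601 + 4464.88968) = 77.462 km
B: √((-0.135·111.32)² + (0.681·78.89)²) = √(225.84680 + 2886.27785) = 55.786 km
C: √((0.282·111.32)² + (-0.341·78.89)²) = √(985.47273 + 723.69016) = 41.342 km
D: √((1.207·111.32)² + (-1.077·78.89)²) = √(18053.48026 + 7218.97136) = 158.973 km
E: √((-0.355·111.32)² + (0.070·78.89)²) = √(1561.71975 + 30.49580) = 39.903 km
F: √((1.366·111.32)² + (-0.412·78.89)²) = √(23123.19246 + 1056.42421) = 155.498 km
G: √((-0.707·111.32)² + (0.559·78.89)²) = √(6194.19999 + 1944.76678) = 90.216 km
H: √((-0.374·111.32)² + (-1.032·78.89)²) = √(1733.36331 + 6628.31755) = 91.442 km
I: √((0.276·111.32)² + (0.290·78.89)²) = √(943.98384 + 523.40746) = 38.307 km
J: √((-0.122·111.32)² + (-0.353·78.89)²) = √(184.44465 + 775.52057) = 30.983 km
K: √((1.180·111.32)² + (0.175·78.89)²) = √(17254.81908 + 190.59873) = 132.081 km
Sorted: J (30.983 km) < I (38.307 km) < E (39.903 km) < C (41.342 km) < …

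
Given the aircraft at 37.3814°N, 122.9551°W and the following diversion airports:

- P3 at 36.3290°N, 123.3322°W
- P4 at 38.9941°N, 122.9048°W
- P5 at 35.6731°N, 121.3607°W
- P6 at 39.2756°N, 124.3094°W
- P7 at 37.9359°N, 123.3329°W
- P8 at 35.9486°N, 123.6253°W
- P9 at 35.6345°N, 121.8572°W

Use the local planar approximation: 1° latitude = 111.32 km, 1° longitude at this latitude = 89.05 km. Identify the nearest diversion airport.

Distances from 37.3814°N, 122.9551°W:
P3: √((-1.0524·111.32)² + (-0.3771·89.05)²) = √(13724.864772 + 1127.667106) = 121.8710 km
P4: √((1.6127·111.32)² + (0.0503·89.05)²) = √(32229.499940 + 20.063367) = 179.5816 km
P5: √((-1.7083·111.32)² + (1.5944·89.05)²) = √(36163.851489 + 20158.695229) = 237.3237 km
P6: √((1.8942·111.32)² + (-1.3543·89.05)²) = √(44462.928117 + 14544.460098) = 242.9144 km
P7: √((0.5545·111.32)² + (-0.3778·89.05)²) = √(3810.215122 + 1131.857505) = 70.2999 km
P8: √((-1.4328·111.32)² + (-0.6702·89.05)²) = √(25440.025424 + 3561.858763) = 170.2994 km
P9: √((-1.7469·111.32)² + (1.0979·89.05)²) = √(37816.600443 + 9558.580846) = 217.6584 km
Minimum: P7 at 70.2999 km.

P7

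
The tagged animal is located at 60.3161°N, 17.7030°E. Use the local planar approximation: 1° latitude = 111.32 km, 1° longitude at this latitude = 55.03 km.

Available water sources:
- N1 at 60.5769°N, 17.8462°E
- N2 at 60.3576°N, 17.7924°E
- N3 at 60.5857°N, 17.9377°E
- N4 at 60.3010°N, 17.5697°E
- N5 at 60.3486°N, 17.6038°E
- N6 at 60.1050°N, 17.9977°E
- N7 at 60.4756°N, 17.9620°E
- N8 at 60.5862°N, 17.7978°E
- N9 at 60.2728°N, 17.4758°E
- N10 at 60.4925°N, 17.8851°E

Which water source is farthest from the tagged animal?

N3

Distances from 60.3161°N, 17.7030°E:
N1: 30.0827 km
N2: 6.7488 km
N3: 32.6730 km
N4: 7.5256 km
N5: 6.5490 km
N6: 28.5523 km
N7: 22.7684 km
N8: 30.5167 km
N9: 13.3998 km
N10: 22.0460 km
Maximum: N3 at 32.6730 km.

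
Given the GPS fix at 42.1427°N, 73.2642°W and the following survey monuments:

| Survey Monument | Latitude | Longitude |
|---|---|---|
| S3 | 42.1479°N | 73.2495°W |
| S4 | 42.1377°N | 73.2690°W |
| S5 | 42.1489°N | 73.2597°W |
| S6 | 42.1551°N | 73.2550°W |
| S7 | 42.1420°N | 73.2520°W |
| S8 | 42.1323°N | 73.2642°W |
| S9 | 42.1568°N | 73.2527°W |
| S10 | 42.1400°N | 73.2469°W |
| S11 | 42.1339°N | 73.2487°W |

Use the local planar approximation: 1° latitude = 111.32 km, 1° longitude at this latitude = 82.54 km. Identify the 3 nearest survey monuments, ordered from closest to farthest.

Distances from 42.1427°N, 73.2642°W:
S3: √((0.0052·111.32)² + (0.0147·82.54)²) = √(0.335084 + 1.472189) = 1.3443 km
S4: √((-0.0050·111.32)² + (-0.0048·82.54)²) = √(0.309804 + 0.156968) = 0.6832 km
S5: √((0.0062·111.32)² + (0.0045·82.54)²) = √(0.476354 + 0.137960) = 0.7838 km
S6: √((0.0124·111.32)² + (0.0092·82.54)²) = √(1.905416 + 0.576640) = 1.5755 km
S7: √((-0.0007·111.32)² + (0.0122·82.54)²) = √(0.006072 + 1.014025) = 1.0100 km
S8: √((-0.0104·111.32)² + (0.0000·82.54)²) = √(1.340334 + 0.000000) = 1.1577 km
S9: √((0.0141·111.32)² + (0.0115·82.54)²) = √(2.463682 + 0.901000) = 1.8343 km
S10: √((-0.0027·111.32)² + (0.0173·82.54)²) = √(0.090339 + 2.039018) = 1.4592 km
S11: √((-0.0088·111.32)² + (0.0155·82.54)²) = √(0.959648 + 1.636788) = 1.6113 km
Sorted: S4 (0.6832 km) < S5 (0.7838 km) < S7 (1.0100 km) < S8 (1.1577 km) < S3 (1.3443 km) < …

S4, S5, S7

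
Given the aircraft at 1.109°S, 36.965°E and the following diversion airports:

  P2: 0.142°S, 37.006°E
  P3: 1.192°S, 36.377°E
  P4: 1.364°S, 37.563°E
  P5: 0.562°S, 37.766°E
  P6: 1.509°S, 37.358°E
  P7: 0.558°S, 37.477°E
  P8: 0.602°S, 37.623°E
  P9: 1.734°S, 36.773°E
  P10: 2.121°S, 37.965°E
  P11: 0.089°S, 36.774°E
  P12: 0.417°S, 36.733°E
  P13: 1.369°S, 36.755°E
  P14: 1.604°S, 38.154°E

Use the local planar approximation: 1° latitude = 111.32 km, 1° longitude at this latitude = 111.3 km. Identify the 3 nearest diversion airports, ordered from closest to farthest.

Distances from 1.109°S, 36.965°E:
P2: 107.743 km
P3: 66.093 km
P4: 72.358 km
P5: 107.962 km
P6: 62.418 km
P7: 83.724 km
P8: 92.460 km
P9: 72.783 km
P10: 158.364 km
P11: 115.519 km
P12: 81.246 km
P13: 37.202 km
P14: 143.350 km
Sorted: P13 (37.202 km) < P6 (62.418 km) < P3 (66.093 km) < P4 (72.358 km) < P9 (72.783 km) < …

P13, P6, P3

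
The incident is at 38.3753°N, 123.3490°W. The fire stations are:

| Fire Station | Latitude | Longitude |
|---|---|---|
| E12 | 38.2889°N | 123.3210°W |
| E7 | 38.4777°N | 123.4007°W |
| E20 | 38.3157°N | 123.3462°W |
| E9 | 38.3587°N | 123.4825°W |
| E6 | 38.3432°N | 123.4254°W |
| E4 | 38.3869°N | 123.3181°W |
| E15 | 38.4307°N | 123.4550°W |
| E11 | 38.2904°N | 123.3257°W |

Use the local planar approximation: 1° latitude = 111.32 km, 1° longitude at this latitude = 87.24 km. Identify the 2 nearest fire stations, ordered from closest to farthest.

Distances from 38.3753°N, 123.3490°W:
E12: 9.9234 km
E7: 12.2590 km
E20: 6.6392 km
E9: 11.7922 km
E6: 7.5626 km
E4: 2.9890 km
E15: 11.1152 km
E11: 9.6672 km
Sorted: E4 (2.9890 km) < E20 (6.6392 km) < E6 (7.5626 km) < E11 (9.6672 km) < …

E4, E20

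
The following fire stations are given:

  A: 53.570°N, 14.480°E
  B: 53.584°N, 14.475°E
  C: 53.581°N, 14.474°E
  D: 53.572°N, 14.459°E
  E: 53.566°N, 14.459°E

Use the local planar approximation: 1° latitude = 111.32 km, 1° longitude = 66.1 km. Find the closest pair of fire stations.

B and C

Pairwise distances:
A–B: 1.593 km
A–C: 1.287 km
A–D: 1.406 km
A–E: 1.458 km
B–C: 0.340 km
B–D: 1.704 km
B–E: 2.266 km
C–D: 1.410 km
C–E: 1.942 km
D–E: 0.668 km
Closest pair: B–C at 0.340 km.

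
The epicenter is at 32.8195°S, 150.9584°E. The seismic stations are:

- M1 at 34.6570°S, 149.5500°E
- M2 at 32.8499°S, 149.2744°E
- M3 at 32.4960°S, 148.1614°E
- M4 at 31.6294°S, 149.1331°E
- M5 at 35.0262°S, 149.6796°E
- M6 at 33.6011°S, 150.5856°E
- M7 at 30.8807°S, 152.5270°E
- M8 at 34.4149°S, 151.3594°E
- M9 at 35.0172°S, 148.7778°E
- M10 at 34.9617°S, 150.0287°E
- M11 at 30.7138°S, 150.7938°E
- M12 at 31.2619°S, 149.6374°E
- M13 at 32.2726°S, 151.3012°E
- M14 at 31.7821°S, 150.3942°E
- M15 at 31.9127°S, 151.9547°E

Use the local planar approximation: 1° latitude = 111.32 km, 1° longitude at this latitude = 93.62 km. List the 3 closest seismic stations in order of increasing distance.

Distances from 32.8195°S, 150.9584°E:
M1: √((-1.8375·111.32)² + (-1.4084·93.62)²) = √(41840.907050 + 17385.584909) = 243.3649 km
M2: √((-0.0304·111.32)² + (-1.6840·93.62)²) = √(11.452322 + 24855.439561) = 157.6924 km
M3: √((0.3235·111.32)² + (-2.7970·93.62)²) = √(1296.865584 + 68568.114344) = 264.3198 km
M4: √((1.1901·111.32)² + (-1.8253·93.62)²) = √(17551.462306 + 29201.541732) = 216.2244 km
M5: √((-2.2067·111.32)² + (-1.2788·93.62)²) = √(60343.845857 + 14333.179138) = 273.2710 km
M6: √((-0.7816·111.32)² + (-0.3728·93.62)²) = √(7570.341947 + 1218.117215) = 93.7468 km
M7: √((1.9388·111.32)² + (1.5686·93.62)²) = √(46581.387166 + 21565.607414) = 261.0498 km
M8: √((-1.5954·111.32)² + (0.4010·93.62)²) = √(31541.734426 + 1409.373232) = 181.5244 km
M9: √((-2.1977·111.32)² + (-2.1806·93.62)²) = √(59852.626289 + 41676.312813) = 318.6361 km
M10: √((-2.1422·111.32)² + (-0.9297·93.62)²) = √(56867.799726 + 7575.702919) = 253.8572 km
M11: √((2.1057·111.32)² + (-0.1646·93.62)²) = √(54946.418494 + 237.463539) = 234.9125 km
M12: √((1.5576·111.32)² + (-1.3210·93.62)²) = √(30064.796761 + 15294.768531) = 212.9779 km
M13: √((0.5469·111.32)² + (0.3428·93.62)²) = √(3706.484959 + 1029.956541) = 68.8218 km
M14: √((1.0374·111.32)² + (-0.5642·93.62)²) = √(13336.408285 + 2789.995079) = 126.9898 km
M15: √((0.9068·111.32)² + (0.9963·93.62)²) = √(10189.888180 + 8699.965576) = 137.4404 km
Sorted: M13 (68.8218 km) < M6 (93.7468 km) < M14 (126.9898 km) < M15 (137.4404 km) < M2 (157.6924 km) < …

M13, M6, M14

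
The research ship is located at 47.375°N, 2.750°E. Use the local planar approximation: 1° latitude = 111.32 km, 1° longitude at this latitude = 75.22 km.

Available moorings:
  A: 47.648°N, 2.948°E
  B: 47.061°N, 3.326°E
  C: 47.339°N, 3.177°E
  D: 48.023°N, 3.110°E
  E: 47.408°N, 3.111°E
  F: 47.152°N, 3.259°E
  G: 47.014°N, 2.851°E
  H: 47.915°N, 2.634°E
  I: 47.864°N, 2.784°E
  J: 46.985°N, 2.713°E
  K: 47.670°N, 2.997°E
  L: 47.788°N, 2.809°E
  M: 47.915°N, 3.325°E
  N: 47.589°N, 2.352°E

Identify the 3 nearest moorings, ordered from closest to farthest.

E, C, A

Distances from 47.375°N, 2.750°E:
A: √((0.273·111.32)² + (0.198·75.22)²) = √(923.57398 + 221.81813) = 33.844 km
B: √((-0.314·111.32)² + (0.576·75.22)²) = √(1221.81567 + 1877.20467) = 55.669 km
C: √((-0.036·111.32)² + (0.427·75.22)²) = √(16.06022 + 1031.62631) = 32.368 km
D: √((0.648·111.32)² + (0.360·75.22)²) = √(5203.51016 + 733.28307) = 77.051 km
E: √((0.033·111.32)² + (0.361·75.22)²) = √(13.49504 + 737.36253) = 27.402 km
F: √((-0.223·111.32)² + (0.509·75.22)²) = √(616.24885 + 1465.89284) = 45.630 km
G: √((-0.361·111.32)² + (0.101·75.22)²) = √(1614.95639 + 57.71775) = 40.898 km
H: √((0.540·111.32)² + (-0.116·75.22)²) = √(3613.54872 + 76.13470) = 60.743 km
I: √((0.489·111.32)² + (0.034·75.22)²) = √(2963.22148 + 6.54070) = 54.496 km
J: √((-0.390·111.32)² + (-0.037·75.22)²) = √(1884.84486 + 7.74587) = 43.504 km
K: √((0.295·111.32)² + (0.247·75.22)²) = √(1078.42619 + 345.19187) = 37.731 km
L: √((0.413·111.32)² + (0.059·75.22)²) = √(2113.71534 + 19.69567) = 46.189 km
M: √((0.540·111.32)² + (0.575·75.22)²) = √(3613.54872 + 1870.69225) = 74.056 km
N: √((0.214·111.32)² + (-0.398·75.22)²) = √(567.51055 + 896.25750) = 38.259 km
Sorted: E (27.402 km) < C (32.368 km) < A (33.844 km) < K (37.731 km) < N (38.259 km) < …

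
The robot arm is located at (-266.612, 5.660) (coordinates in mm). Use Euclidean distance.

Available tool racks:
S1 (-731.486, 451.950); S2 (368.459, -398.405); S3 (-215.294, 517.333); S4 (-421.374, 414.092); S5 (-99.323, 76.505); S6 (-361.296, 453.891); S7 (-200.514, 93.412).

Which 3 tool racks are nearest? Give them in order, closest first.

Distances from (-266.612, 5.660):
S1: 644.424 mm
S2: 752.718 mm
S3: 514.240 mm
S4: 436.770 mm
S5: 181.672 mm
S6: 458.122 mm
S7: 109.861 mm
Sorted: S7 (109.861 mm) < S5 (181.672 mm) < S4 (436.770 mm) < S6 (458.122 mm) < S3 (514.240 mm) < …

S7, S5, S4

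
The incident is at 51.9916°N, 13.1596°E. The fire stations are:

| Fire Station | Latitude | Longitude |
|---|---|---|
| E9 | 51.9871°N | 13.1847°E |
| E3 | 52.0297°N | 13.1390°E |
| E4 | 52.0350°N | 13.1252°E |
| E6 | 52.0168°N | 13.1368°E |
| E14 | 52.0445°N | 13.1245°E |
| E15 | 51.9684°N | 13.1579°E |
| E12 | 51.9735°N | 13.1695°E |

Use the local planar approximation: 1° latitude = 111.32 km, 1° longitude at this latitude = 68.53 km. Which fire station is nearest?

Distances from 51.9916°N, 13.1596°E:
E9: √((-0.0045·111.32)² + (0.0251·68.53)²) = √(0.250941 + 2.958754) = 1.7916 km
E3: √((0.0381·111.32)² + (-0.0206·68.53)²) = √(17.988558 + 1.992948) = 4.4701 km
E4: √((0.0434·111.32)² + (-0.0344·68.53)²) = √(23.341344 + 5.557486) = 5.3758 km
E6: √((0.0252·111.32)² + (-0.0228·68.53)²) = √(7.869506 + 2.441356) = 3.2111 km
E14: √((0.0529·111.32)² + (-0.0351·68.53)²) = √(34.678295 + 5.785964) = 6.3612 km
E15: √((-0.0232·111.32)² + (-0.0017·68.53)²) = √(6.669947 + 0.013572) = 2.5853 km
E12: √((-0.0181·111.32)² + (0.0099·68.53)²) = √(4.059790 + 0.460290) = 2.1260 km
Minimum: E9 at 1.7916 km.

E9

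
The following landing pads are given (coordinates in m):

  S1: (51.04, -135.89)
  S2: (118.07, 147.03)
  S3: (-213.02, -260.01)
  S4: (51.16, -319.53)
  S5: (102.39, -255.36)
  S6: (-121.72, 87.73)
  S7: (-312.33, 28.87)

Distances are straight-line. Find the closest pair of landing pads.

Pairwise distances:
S1–S2: 290.75 m
S1–S3: 291.78 m
S1–S4: 183.64 m
S1–S5: 130.04 m
S1–S6: 282.58 m
S1–S7: 398.98 m
S2–S3: 524.69 m
S2–S4: 471.33 m
S2–S5: 402.70 m
S2–S6: 247.01 m
S2–S7: 446.32 m
S3–S4: 270.80 m
S3–S5: 315.44 m
S3–S6: 359.53 m
S3–S7: 305.47 m
S4–S5: 82.11 m
S4–S6: 442.43 m
S4–S7: 503.50 m
S5–S6: 409.80 m
S5–S7: 502.77 m
S6–S7: 199.49 m
Closest pair: S4–S5 at 82.11 m.

S4 and S5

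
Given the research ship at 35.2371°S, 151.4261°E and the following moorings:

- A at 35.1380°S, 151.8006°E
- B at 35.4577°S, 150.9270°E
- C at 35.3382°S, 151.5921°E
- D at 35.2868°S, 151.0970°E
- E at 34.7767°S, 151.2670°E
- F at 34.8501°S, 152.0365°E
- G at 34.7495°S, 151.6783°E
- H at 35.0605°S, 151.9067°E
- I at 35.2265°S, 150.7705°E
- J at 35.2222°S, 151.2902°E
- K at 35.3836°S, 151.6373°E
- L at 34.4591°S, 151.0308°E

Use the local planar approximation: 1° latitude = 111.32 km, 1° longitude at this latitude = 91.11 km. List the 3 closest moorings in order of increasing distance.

Distances from 35.2371°S, 151.4261°E:
A: √((0.0991·111.32)² + (0.3745·91.11)²) = √(121.700876 + 1164.221827) = 35.8598 km
B: √((-0.2206·111.32)² + (-0.4991·91.11)²) = √(603.055679 + 2067.793820) = 51.6803 km
C: √((-0.1011·111.32)² + (0.1660·91.11)²) = √(126.662690 + 228.743241) = 18.8522 km
D: √((-0.0497·111.32)² + (-0.3291·91.11)²) = √(30.609707 + 899.058306) = 30.4905 km
E: √((0.4604·111.32)² + (-0.1591·91.11)²) = √(2626.739623 + 210.122448) = 53.2622 km
F: √((0.3870·111.32)² + (0.6104·91.11)²) = √(1855.958775 + 3092.866276) = 70.3479 km
G: √((0.4876·111.32)² + (0.2522·91.11)²) = √(2946.278450 + 527.985819) = 58.9429 km
H: √((0.1766·111.32)² + (0.4806·91.11)²) = √(386.480685 + 1917.342179) = 47.9982 km
I: √((0.0106·111.32)² + (-0.6556·91.11)²) = √(1.392381 + 3567.877896) = 59.7434 km
J: √((0.0149·111.32)² + (-0.1359·91.11)²) = √(2.751180 + 153.310185) = 12.4925 km
K: √((-0.1465·111.32)² + (0.2112·91.11)²) = √(265.963258 + 370.271189) = 25.2237 km
L: √((0.7780·111.32)² + (-0.3953·91.11)²) = √(7500.765520 + 1297.136625) = 93.7971 km
Sorted: J (12.4925 km) < C (18.8522 km) < K (25.2237 km) < D (30.4905 km) < A (35.8598 km) < …

J, C, K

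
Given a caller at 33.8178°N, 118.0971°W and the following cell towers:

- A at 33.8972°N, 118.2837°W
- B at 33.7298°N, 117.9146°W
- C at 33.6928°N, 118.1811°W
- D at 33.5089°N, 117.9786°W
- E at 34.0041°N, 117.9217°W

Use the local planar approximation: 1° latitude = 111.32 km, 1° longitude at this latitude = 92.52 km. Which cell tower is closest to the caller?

C

Distances from 33.8178°N, 118.0971°W:
A: 19.3953 km
B: 19.5209 km
C: 15.9382 km
D: 36.0922 km
E: 26.3335 km
Minimum: C at 15.9382 km.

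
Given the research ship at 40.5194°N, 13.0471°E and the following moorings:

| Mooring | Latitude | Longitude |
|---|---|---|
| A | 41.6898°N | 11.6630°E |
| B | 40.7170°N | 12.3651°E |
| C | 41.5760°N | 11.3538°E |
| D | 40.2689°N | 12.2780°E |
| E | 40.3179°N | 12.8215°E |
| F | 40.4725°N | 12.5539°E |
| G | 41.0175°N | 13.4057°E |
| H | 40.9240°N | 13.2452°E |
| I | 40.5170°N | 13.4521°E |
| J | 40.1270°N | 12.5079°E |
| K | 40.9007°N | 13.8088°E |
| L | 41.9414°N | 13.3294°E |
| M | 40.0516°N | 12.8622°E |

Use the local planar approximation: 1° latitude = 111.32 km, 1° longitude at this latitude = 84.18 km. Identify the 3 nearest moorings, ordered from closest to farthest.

E, I, F

Distances from 40.5194°N, 13.0471°E:
A: 174.7873 km
B: 61.4805 km
C: 184.8049 km
D: 70.4929 km
E: 29.3906 km
F: 41.8446 km
G: 63.1331 km
H: 48.0281 km
I: 34.0939 km
J: 62.9949 km
K: 76.8964 km
L: 160.0709 km
M: 54.3518 km
Sorted: E (29.3906 km) < I (34.0939 km) < F (41.8446 km) < H (48.0281 km) < M (54.3518 km) < …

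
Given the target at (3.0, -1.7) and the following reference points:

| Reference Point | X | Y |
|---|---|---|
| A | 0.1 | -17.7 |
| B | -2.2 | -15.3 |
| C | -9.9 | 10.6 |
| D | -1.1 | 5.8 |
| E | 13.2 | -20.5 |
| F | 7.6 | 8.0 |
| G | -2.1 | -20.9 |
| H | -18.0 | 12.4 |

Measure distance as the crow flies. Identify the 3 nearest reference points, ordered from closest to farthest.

D, F, B

Distances from (3.0, -1.7):
A: √((-2.9)² + (-16.0)²) = √(8.410 + 256.000) = 16.3
B: √((-5.2)² + (-13.6)²) = √(27.040 + 184.960) = 14.6
C: √((-12.9)² + (12.3)²) = √(166.410 + 151.290) = 17.8
D: √((-4.1)² + (7.5)²) = √(16.810 + 56.250) = 8.5
E: √((10.2)² + (-18.8)²) = √(104.040 + 353.440) = 21.4
F: √((4.6)² + (9.7)²) = √(21.160 + 94.090) = 10.7
G: √((-5.1)² + (-19.2)²) = √(26.010 + 368.640) = 19.9
H: √((-21.0)² + (14.1)²) = √(441.000 + 198.810) = 25.3
Sorted: D (8.5) < F (10.7) < B (14.6) < A (16.3) < C (17.8) < …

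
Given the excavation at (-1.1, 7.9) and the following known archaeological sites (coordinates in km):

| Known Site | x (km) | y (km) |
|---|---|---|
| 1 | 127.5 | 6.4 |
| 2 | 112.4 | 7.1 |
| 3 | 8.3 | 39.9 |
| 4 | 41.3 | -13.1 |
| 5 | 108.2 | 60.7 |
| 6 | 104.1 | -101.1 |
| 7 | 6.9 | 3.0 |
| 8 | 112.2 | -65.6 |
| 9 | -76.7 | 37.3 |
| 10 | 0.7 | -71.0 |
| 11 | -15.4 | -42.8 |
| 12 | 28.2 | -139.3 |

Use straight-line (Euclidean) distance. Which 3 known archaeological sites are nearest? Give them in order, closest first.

Distances from (-1.1, 7.9):
1: √((128.6)² + (-1.5)²) = √(16537.960 + 2.250) = 128.6 km
2: √((113.5)² + (-0.8)²) = √(12882.250 + 0.640) = 113.5 km
3: √((9.4)² + (32.0)²) = √(88.360 + 1024.000) = 33.4 km
4: √((42.4)² + (-21.0)²) = √(1797.760 + 441.000) = 47.3 km
5: √((109.3)² + (52.8)²) = √(11946.490 + 2787.840) = 121.4 km
6: √((105.2)² + (-109.0)²) = √(11067.040 + 11881.000) = 151.5 km
7: √((8.0)² + (-4.9)²) = √(64.000 + 24.010) = 9.4 km
8: √((113.3)² + (-73.5)²) = √(12836.890 + 5402.250) = 135.1 km
9: √((-75.6)² + (29.4)²) = √(5715.360 + 864.360) = 81.1 km
10: √((1.8)² + (-78.9)²) = √(3.240 + 6225.210) = 78.9 km
11: √((-14.3)² + (-50.7)²) = √(204.490 + 2570.490) = 52.7 km
12: √((29.3)² + (-147.2)²) = √(858.490 + 21667.840) = 150.1 km
Sorted: 7 (9.4 km) < 3 (33.4 km) < 4 (47.3 km) < 11 (52.7 km) < 10 (78.9 km) < …

7, 3, 4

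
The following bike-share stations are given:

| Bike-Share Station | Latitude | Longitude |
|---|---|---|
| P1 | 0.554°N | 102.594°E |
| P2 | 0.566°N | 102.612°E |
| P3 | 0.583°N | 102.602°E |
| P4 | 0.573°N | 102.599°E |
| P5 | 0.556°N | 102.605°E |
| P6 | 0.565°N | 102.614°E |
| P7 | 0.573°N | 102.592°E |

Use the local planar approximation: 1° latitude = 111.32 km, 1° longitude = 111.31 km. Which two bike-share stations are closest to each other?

Pairwise distances:
P2–P6: √((-0.001·111.32)² + (0.002·111.31)²) = √(0.012392 + 0.049560) = 0.2489 km
P4–P7: √((0.000·111.32)² + (-0.007·111.31)²) = √(0.000000 + 0.607106) = 0.7792 km
P3–P4: √((-0.010·111.32)² + (-0.003·111.31)²) = √(1.239214 + 0.111509) = 1.1622 km
P1–P5: √((0.002·111.32)² + (0.011·111.31)²) = √(0.049569 + 1.499180) = 1.2445 km
P2–P5: √((-0.010·111.32)² + (-0.007·111.31)²) = √(1.239214 + 0.607106) = 1.3588 km
P5–P6: √((0.009·111.32)² + (0.009·111.31)²) = √(1.003764 + 1.003583) = 1.4168 km
P3–P7: √((-0.010·111.32)² + (-0.010·111.31)²) = √(1.239214 + 1.238992) = 1.5742 km
P2–P4: √((0.007·111.32)² + (-0.013·111.31)²) = √(0.607215 + 2.093896) = 1.6435 km
P4–P6: √((-0.008·111.32)² + (0.015·111.31)²) = √(0.793097 + 2.787731) = 1.8923 km
P4–P5: √((-0.017·111.32)² + (0.006·111.31)²) = √(3.581329 + 0.446037) = 2.0068 km
P1–P7: √((0.019·111.32)² + (-0.002·111.31)²) = √(4.473563 + 0.049560) = 2.1268 km
P1–P4: √((0.019·111.32)² + (0.005·111.31)²) = √(4.473563 + 0.309748) = 2.1871 km
P2–P3: √((0.017·111.32)² + (-0.010·111.31)²) = √(3.581329 + 1.238992) = 2.1955 km
P2–P7: √((0.007·111.32)² + (-0.020·111.31)²) = √(0.607215 + 4.955966) = 2.3586 km
P5–P7: √((0.017·111.32)² + (-0.013·111.31)²) = √(3.581329 + 2.093896) = 2.3823 km
P1–P2: √((0.012·111.32)² + (0.018·111.31)²) = √(1.784469 + 4.014333) = 2.4081 km
P3–P6: √((-0.018·111.32)² + (0.012·111.31)²) = √(4.015054 + 1.784148) = 2.4082 km
P1–P6: √((0.011·111.32)² + (0.020·111.31)²) = √(1.499449 + 4.955966) = 2.5408 km
P6–P7: √((0.008·111.32)² + (-0.022·111.31)²) = √(0.793097 + 5.996719) = 2.6057 km
P3–P5: √((-0.027·111.32)² + (0.003·111.31)²) = √(9.033872 + 0.111509) = 3.0241 km
P1–P3: √((0.029·111.32)² + (0.008·111.31)²) = √(10.421792 + 0.792955) = 3.3488 km
Closest pair: P2–P6 at 0.2489 km.

P2 and P6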